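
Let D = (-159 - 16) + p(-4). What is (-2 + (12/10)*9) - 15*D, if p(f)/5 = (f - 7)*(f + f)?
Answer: -19831/5 ≈ -3966.2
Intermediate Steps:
p(f) = 10*f*(-7 + f) (p(f) = 5*((f - 7)*(f + f)) = 5*((-7 + f)*(2*f)) = 5*(2*f*(-7 + f)) = 10*f*(-7 + f))
D = 265 (D = (-159 - 16) + 10*(-4)*(-7 - 4) = -175 + 10*(-4)*(-11) = -175 + 440 = 265)
(-2 + (12/10)*9) - 15*D = (-2 + (12/10)*9) - 15*265 = (-2 + (12*(⅒))*9) - 3975 = (-2 + (6/5)*9) - 3975 = (-2 + 54/5) - 3975 = 44/5 - 3975 = -19831/5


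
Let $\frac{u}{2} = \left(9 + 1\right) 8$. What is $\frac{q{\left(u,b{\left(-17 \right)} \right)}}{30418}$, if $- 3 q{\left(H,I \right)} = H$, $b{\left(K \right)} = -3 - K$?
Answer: $- \frac{80}{45627} \approx -0.0017533$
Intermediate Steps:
$u = 160$ ($u = 2 \left(9 + 1\right) 8 = 2 \cdot 10 \cdot 8 = 2 \cdot 80 = 160$)
$q{\left(H,I \right)} = - \frac{H}{3}$
$\frac{q{\left(u,b{\left(-17 \right)} \right)}}{30418} = \frac{\left(- \frac{1}{3}\right) 160}{30418} = \left(- \frac{160}{3}\right) \frac{1}{30418} = - \frac{80}{45627}$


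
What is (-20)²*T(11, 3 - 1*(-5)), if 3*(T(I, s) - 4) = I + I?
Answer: 13600/3 ≈ 4533.3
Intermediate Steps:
T(I, s) = 4 + 2*I/3 (T(I, s) = 4 + (I + I)/3 = 4 + (2*I)/3 = 4 + 2*I/3)
(-20)²*T(11, 3 - 1*(-5)) = (-20)²*(4 + (⅔)*11) = 400*(4 + 22/3) = 400*(34/3) = 13600/3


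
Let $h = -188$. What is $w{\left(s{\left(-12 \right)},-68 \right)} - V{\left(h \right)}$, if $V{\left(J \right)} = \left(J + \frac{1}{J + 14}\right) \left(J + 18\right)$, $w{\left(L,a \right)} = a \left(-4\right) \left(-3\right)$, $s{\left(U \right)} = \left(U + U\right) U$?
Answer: $- \frac{2851597}{87} \approx -32777.0$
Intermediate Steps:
$s{\left(U \right)} = 2 U^{2}$ ($s{\left(U \right)} = 2 U U = 2 U^{2}$)
$w{\left(L,a \right)} = 12 a$ ($w{\left(L,a \right)} = - 4 a \left(-3\right) = 12 a$)
$V{\left(J \right)} = \left(18 + J\right) \left(J + \frac{1}{14 + J}\right)$ ($V{\left(J \right)} = \left(J + \frac{1}{14 + J}\right) \left(18 + J\right) = \left(18 + J\right) \left(J + \frac{1}{14 + J}\right)$)
$w{\left(s{\left(-12 \right)},-68 \right)} - V{\left(h \right)} = 12 \left(-68\right) - \frac{18 + \left(-188\right)^{3} + 32 \left(-188\right)^{2} + 253 \left(-188\right)}{14 - 188} = -816 - \frac{18 - 6644672 + 32 \cdot 35344 - 47564}{-174} = -816 - - \frac{18 - 6644672 + 1131008 - 47564}{174} = -816 - \left(- \frac{1}{174}\right) \left(-5561210\right) = -816 - \frac{2780605}{87} = - \frac{2851597}{87}$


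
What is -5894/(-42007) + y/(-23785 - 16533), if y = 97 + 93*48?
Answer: 6577195/241948318 ≈ 0.027184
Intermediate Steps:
y = 4561 (y = 97 + 4464 = 4561)
-5894/(-42007) + y/(-23785 - 16533) = -5894/(-42007) + 4561/(-23785 - 16533) = -5894*(-1/42007) + 4561/(-40318) = 842/6001 + 4561*(-1/40318) = 842/6001 - 4561/40318 = 6577195/241948318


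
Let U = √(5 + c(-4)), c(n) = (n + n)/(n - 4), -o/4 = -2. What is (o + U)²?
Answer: (8 + √6)² ≈ 109.19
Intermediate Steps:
o = 8 (o = -4*(-2) = 8)
c(n) = 2*n/(-4 + n) (c(n) = (2*n)/(-4 + n) = 2*n/(-4 + n))
U = √6 (U = √(5 + 2*(-4)/(-4 - 4)) = √(5 + 2*(-4)/(-8)) = √(5 + 2*(-4)*(-⅛)) = √(5 + 1) = √6 ≈ 2.4495)
(o + U)² = (8 + √6)²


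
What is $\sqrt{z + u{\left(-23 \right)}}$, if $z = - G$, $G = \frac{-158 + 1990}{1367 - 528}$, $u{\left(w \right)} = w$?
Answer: $\frac{i \sqrt{17727231}}{839} \approx 5.0183 i$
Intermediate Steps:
$G = \frac{1832}{839} \approx 2.1836$
$z = - \frac{1832}{839}$ ($z = \left(-1\right) \frac{1832}{839} = - \frac{1832}{839} \approx -2.1836$)
$\sqrt{z + u{\left(-23 \right)}} = \sqrt{- \frac{1832}{839} - 23} = \sqrt{- \frac{21129}{839}} = \frac{i \sqrt{17727231}}{839}$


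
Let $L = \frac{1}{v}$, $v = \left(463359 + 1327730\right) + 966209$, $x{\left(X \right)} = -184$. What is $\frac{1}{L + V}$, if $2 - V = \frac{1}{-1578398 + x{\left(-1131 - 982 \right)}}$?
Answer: $\frac{1088155247859}{2176311579688} \approx 0.5$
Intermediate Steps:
$v = 2757298$ ($v = 1791089 + 966209 = 2757298$)
$L = \frac{1}{2757298} \approx 3.6267 \cdot 10^{-7}$
$V = \frac{3157165}{1578582}$ ($V = 2 - \frac{1}{-1578398 - 184} = 2 - \frac{1}{-1578582} = 2 - - \frac{1}{1578582} = 2 + \frac{1}{1578582} = \frac{3157165}{1578582} \approx 2.0$)
$\frac{1}{L + V} = \frac{1}{\frac{1}{2757298} + \frac{3157165}{1578582}} = \frac{1}{\frac{2176311579688}{1088155247859}} = \frac{1088155247859}{2176311579688}$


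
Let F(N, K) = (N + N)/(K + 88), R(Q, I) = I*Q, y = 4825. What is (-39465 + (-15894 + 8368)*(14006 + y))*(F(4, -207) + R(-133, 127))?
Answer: 40706571841161/17 ≈ 2.3945e+12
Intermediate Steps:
F(N, K) = 2*N/(88 + K) (F(N, K) = (2*N)/(88 + K) = 2*N/(88 + K))
(-39465 + (-15894 + 8368)*(14006 + y))*(F(4, -207) + R(-133, 127)) = (-39465 + (-15894 + 8368)*(14006 + 4825))*(2*4/(88 - 207) + 127*(-133)) = (-39465 - 7526*18831)*(2*4/(-119) - 16891) = (-39465 - 141722106)*(2*4*(-1/119) - 16891) = -141761571*(-8/119 - 16891) = -141761571*(-2010037/119) = 40706571841161/17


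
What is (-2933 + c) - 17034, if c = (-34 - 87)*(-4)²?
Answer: -21903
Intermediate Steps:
c = -1936 (c = -121*16 = -1936)
(-2933 + c) - 17034 = (-2933 - 1936) - 17034 = -4869 - 17034 = -21903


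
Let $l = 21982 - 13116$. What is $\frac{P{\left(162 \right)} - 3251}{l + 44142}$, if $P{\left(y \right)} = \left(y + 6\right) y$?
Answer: $\frac{23965}{53008} \approx 0.4521$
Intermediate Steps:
$P{\left(y \right)} = y \left(6 + y\right)$ ($P{\left(y \right)} = \left(6 + y\right) y = y \left(6 + y\right)$)
$l = 8866$
$\frac{P{\left(162 \right)} - 3251}{l + 44142} = \frac{162 \left(6 + 162\right) - 3251}{8866 + 44142} = \frac{162 \cdot 168 - 3251}{53008} = \left(27216 - 3251\right) \frac{1}{53008} = 23965 \cdot \frac{1}{53008} = \frac{23965}{53008}$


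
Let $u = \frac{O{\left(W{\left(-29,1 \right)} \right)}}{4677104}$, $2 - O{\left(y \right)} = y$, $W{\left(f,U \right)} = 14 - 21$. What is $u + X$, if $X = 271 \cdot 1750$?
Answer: $\frac{2218116572009}{4677104} \approx 4.7425 \cdot 10^{5}$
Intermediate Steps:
$W{\left(f,U \right)} = -7$ ($W{\left(f,U \right)} = 14 - 21 = -7$)
$O{\left(y \right)} = 2 - y$
$u = \frac{9}{4677104}$ ($u = \frac{2 - -7}{4677104} = \left(2 + 7\right) \frac{1}{4677104} = 9 \cdot \frac{1}{4677104} = \frac{9}{4677104} \approx 1.9243 \cdot 10^{-6}$)
$X = 474250$
$u + X = \frac{9}{4677104} + 474250 = \frac{2218116572009}{4677104}$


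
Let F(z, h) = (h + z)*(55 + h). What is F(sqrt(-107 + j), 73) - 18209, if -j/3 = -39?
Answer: -8865 + 128*sqrt(10) ≈ -8460.2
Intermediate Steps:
j = 117 (j = -3*(-39) = 117)
F(z, h) = (55 + h)*(h + z)
F(sqrt(-107 + j), 73) - 18209 = (73**2 + 55*73 + 55*sqrt(-107 + 117) + 73*sqrt(-107 + 117)) - 18209 = (5329 + 4015 + 55*sqrt(10) + 73*sqrt(10)) - 18209 = (9344 + 128*sqrt(10)) - 18209 = -8865 + 128*sqrt(10)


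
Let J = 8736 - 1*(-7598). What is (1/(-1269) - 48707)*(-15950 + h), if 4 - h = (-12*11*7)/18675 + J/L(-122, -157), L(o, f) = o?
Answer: 371116957804496608/481871025 ≈ 7.7016e+8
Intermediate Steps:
J = 16334 (J = 8736 + 7598 = 16334)
h = 52377263/379725 (h = 4 - ((-12*11*7)/18675 + 16334/(-122)) = 4 - (-132*7*(1/18675) + 16334*(-1/122)) = 4 - (-924*1/18675 - 8167/61) = 4 - (-308/6225 - 8167/61) = 4 - 1*(-50858363/379725) = 4 + 50858363/379725 = 52377263/379725 ≈ 137.93)
(1/(-1269) - 48707)*(-15950 + h) = (1/(-1269) - 48707)*(-15950 + 52377263/379725) = (-1/1269 - 48707)*(-6004236487/379725) = -61809184/1269*(-6004236487/379725) = 371116957804496608/481871025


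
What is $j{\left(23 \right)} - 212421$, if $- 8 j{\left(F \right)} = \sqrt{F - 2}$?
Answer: $-212421 - \frac{\sqrt{21}}{8} \approx -2.1242 \cdot 10^{5}$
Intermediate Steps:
$j{\left(F \right)} = - \frac{\sqrt{-2 + F}}{8}$ ($j{\left(F \right)} = - \frac{\sqrt{F - 2}}{8} = - \frac{\sqrt{-2 + F}}{8}$)
$j{\left(23 \right)} - 212421 = - \frac{\sqrt{-2 + 23}}{8} - 212421 = - \frac{\sqrt{21}}{8} - 212421 = -212421 - \frac{\sqrt{21}}{8}$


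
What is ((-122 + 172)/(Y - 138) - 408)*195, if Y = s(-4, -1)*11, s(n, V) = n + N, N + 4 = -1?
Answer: -6288490/79 ≈ -79601.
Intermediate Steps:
N = -5 (N = -4 - 1 = -5)
s(n, V) = -5 + n (s(n, V) = n - 5 = -5 + n)
Y = -99 (Y = (-5 - 4)*11 = -9*11 = -99)
((-122 + 172)/(Y - 138) - 408)*195 = ((-122 + 172)/(-99 - 138) - 408)*195 = (50/(-237) - 408)*195 = (50*(-1/237) - 408)*195 = (-50/237 - 408)*195 = -96746/237*195 = -6288490/79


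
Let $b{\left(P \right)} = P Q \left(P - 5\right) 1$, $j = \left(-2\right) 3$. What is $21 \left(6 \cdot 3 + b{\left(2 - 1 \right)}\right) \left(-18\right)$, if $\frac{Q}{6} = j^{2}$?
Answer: $319788$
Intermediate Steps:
$j = -6$
$Q = 216$ ($Q = 6 \left(-6\right)^{2} = 6 \cdot 36 = 216$)
$b{\left(P \right)} = 216 P \left(-5 + P\right)$ ($b{\left(P \right)} = P 216 \left(P - 5\right) 1 = 216 P \left(-5 + P\right) 1 = 216 P \left(-5 + P\right)$)
$21 \left(6 \cdot 3 + b{\left(2 - 1 \right)}\right) \left(-18\right) = 21 \left(6 \cdot 3 + 216 \left(2 - 1\right) \left(-5 + \left(2 - 1\right)\right)\right) \left(-18\right) = 21 \left(18 + 216 \left(2 - 1\right) \left(-5 + \left(2 - 1\right)\right)\right) \left(-18\right) = 21 \left(18 + 216 \cdot 1 \left(-5 + 1\right)\right) \left(-18\right) = 21 \left(18 + 216 \cdot 1 \left(-4\right)\right) \left(-18\right) = 21 \left(18 - 864\right) \left(-18\right) = 21 \left(-846\right) \left(-18\right) = \left(-17766\right) \left(-18\right) = 319788$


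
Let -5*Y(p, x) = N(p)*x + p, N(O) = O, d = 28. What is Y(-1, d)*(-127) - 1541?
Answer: -11388/5 ≈ -2277.6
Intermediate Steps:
Y(p, x) = -p/5 - p*x/5 (Y(p, x) = -(p*x + p)/5 = -(p + p*x)/5 = -p/5 - p*x/5)
Y(-1, d)*(-127) - 1541 = ((⅕)*(-1)*(-1 - 1*28))*(-127) - 1541 = ((⅕)*(-1)*(-1 - 28))*(-127) - 1541 = ((⅕)*(-1)*(-29))*(-127) - 1541 = (29/5)*(-127) - 1541 = -3683/5 - 1541 = -11388/5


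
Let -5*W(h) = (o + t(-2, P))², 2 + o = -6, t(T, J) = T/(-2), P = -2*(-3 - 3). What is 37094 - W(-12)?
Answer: 185519/5 ≈ 37104.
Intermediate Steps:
P = 12 (P = -2*(-6) = 12)
t(T, J) = -T/2 (t(T, J) = T*(-½) = -T/2)
o = -8 (o = -2 - 6 = -8)
W(h) = -49/5 (W(h) = -(-8 - ½*(-2))²/5 = -(-8 + 1)²/5 = -⅕*(-7)² = -⅕*49 = -49/5)
37094 - W(-12) = 37094 - 1*(-49/5) = 37094 + 49/5 = 185519/5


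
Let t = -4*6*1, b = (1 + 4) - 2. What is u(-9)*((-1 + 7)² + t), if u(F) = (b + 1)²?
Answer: 192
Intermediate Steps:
b = 3 (b = 5 - 2 = 3)
t = -24 (t = -24*1 = -24)
u(F) = 16 (u(F) = (3 + 1)² = 4² = 16)
u(-9)*((-1 + 7)² + t) = 16*((-1 + 7)² - 24) = 16*(6² - 24) = 16*(36 - 24) = 16*12 = 192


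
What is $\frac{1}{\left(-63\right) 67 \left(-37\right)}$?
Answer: $\frac{1}{156177} \approx 6.403 \cdot 10^{-6}$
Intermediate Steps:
$\frac{1}{\left(-63\right) 67 \left(-37\right)} = \frac{1}{\left(-4221\right) \left(-37\right)} = \frac{1}{156177}$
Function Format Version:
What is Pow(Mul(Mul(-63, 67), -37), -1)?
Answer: Rational(1, 156177) ≈ 6.4030e-6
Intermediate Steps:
Pow(Mul(Mul(-63, 67), -37), -1) = Pow(Mul(-4221, -37), -1) = Pow(156177, -1) = Rational(1, 156177)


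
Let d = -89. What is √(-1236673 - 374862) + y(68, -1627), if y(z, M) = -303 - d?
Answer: -214 + I*√1611535 ≈ -214.0 + 1269.5*I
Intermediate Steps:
y(z, M) = -214 (y(z, M) = -303 - 1*(-89) = -303 + 89 = -214)
√(-1236673 - 374862) + y(68, -1627) = √(-1236673 - 374862) - 214 = √(-1611535) - 214 = I*√1611535 - 214 = -214 + I*√1611535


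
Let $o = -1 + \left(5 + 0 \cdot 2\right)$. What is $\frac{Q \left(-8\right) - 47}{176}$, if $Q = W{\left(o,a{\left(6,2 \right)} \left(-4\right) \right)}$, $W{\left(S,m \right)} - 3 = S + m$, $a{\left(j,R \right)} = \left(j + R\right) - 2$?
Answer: $\frac{89}{176} \approx 0.50568$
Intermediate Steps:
$a{\left(j,R \right)} = -2 + R + j$ ($a{\left(j,R \right)} = \left(R + j\right) - 2 = -2 + R + j$)
$o = 4$ ($o = -1 + \left(5 + 0\right) = -1 + 5 = 4$)
$W{\left(S,m \right)} = 3 + S + m$ ($W{\left(S,m \right)} = 3 + \left(S + m\right) = 3 + S + m$)
$Q = -17$ ($Q = 3 + 4 + \left(-2 + 2 + 6\right) \left(-4\right) = 3 + 4 + 6 \left(-4\right) = 3 + 4 - 24 = -17$)
$\frac{Q \left(-8\right) - 47}{176} = \frac{\left(-17\right) \left(-8\right) - 47}{176} = \left(136 - 47\right) \frac{1}{176} = 89 \cdot \frac{1}{176} = \frac{89}{176}$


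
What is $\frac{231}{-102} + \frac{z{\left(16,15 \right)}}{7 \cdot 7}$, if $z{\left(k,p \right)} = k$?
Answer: $- \frac{3229}{1666} \approx -1.9382$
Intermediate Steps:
$\frac{231}{-102} + \frac{z{\left(16,15 \right)}}{7 \cdot 7} = \frac{231}{-102} + \frac{16}{7 \cdot 7} = 231 \left(- \frac{1}{102}\right) + \frac{16}{49} = - \frac{77}{34} + 16 \cdot \frac{1}{49} = - \frac{77}{34} + \frac{16}{49} = - \frac{3229}{1666}$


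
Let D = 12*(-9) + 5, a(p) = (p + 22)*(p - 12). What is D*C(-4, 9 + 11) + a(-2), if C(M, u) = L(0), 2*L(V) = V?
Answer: -280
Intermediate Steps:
L(V) = V/2
C(M, u) = 0 (C(M, u) = (½)*0 = 0)
a(p) = (-12 + p)*(22 + p) (a(p) = (22 + p)*(-12 + p) = (-12 + p)*(22 + p))
D = -103 (D = -108 + 5 = -103)
D*C(-4, 9 + 11) + a(-2) = -103*0 + (-264 + (-2)² + 10*(-2)) = 0 + (-264 + 4 - 20) = 0 - 280 = -280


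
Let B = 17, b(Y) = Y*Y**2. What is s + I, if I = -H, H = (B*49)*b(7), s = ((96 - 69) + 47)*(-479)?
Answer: -321165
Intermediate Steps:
b(Y) = Y**3
s = -35446 (s = (27 + 47)*(-479) = 74*(-479) = -35446)
H = 285719 (H = (17*49)*7**3 = 833*343 = 285719)
I = -285719 (I = -1*285719 = -285719)
s + I = -35446 - 285719 = -321165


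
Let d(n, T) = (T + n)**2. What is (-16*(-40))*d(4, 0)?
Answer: 10240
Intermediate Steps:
(-16*(-40))*d(4, 0) = (-16*(-40))*(0 + 4)**2 = 640*4**2 = 640*16 = 10240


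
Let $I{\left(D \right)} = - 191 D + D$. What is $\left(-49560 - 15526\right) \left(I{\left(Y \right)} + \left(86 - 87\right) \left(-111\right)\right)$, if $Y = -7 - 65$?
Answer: $-897601026$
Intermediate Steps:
$Y = -72$ ($Y = -7 - 65 = -72$)
$I{\left(D \right)} = - 190 D$
$\left(-49560 - 15526\right) \left(I{\left(Y \right)} + \left(86 - 87\right) \left(-111\right)\right) = \left(-49560 - 15526\right) \left(\left(-190\right) \left(-72\right) + \left(86 - 87\right) \left(-111\right)\right) = - 65086 \left(13680 - -111\right) = - 65086 \left(13680 + 111\right) = \left(-65086\right) 13791 = -897601026$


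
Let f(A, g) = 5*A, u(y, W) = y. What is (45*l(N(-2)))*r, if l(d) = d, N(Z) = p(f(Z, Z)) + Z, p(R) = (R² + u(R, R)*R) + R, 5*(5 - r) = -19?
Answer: 74448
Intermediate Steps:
r = 44/5 (r = 5 - ⅕*(-19) = 5 + 19/5 = 44/5 ≈ 8.8000)
p(R) = R + 2*R² (p(R) = (R² + R*R) + R = (R² + R²) + R = 2*R² + R = R + 2*R²)
N(Z) = Z + 5*Z*(1 + 10*Z) (N(Z) = (5*Z)*(1 + 2*(5*Z)) + Z = (5*Z)*(1 + 10*Z) + Z = 5*Z*(1 + 10*Z) + Z = Z + 5*Z*(1 + 10*Z))
(45*l(N(-2)))*r = (45*(2*(-2)*(3 + 25*(-2))))*(44/5) = (45*(2*(-2)*(3 - 50)))*(44/5) = (45*(2*(-2)*(-47)))*(44/5) = (45*188)*(44/5) = 8460*(44/5) = 74448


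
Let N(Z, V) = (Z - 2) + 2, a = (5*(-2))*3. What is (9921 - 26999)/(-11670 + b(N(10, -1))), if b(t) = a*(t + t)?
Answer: 8539/6135 ≈ 1.3918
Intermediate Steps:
a = -30 (a = -10*3 = -30)
N(Z, V) = Z (N(Z, V) = (-2 + Z) + 2 = Z)
b(t) = -60*t (b(t) = -30*(t + t) = -60*t)
(9921 - 26999)/(-11670 + b(N(10, -1))) = (9921 - 26999)/(-11670 - 60*10) = -17078/(-11670 - 600) = -17078/(-12270) = -17078*(-1/12270) = 8539/6135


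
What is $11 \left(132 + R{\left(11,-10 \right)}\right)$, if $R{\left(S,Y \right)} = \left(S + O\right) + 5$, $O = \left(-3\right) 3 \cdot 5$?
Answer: $1133$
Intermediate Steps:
$O = -45$ ($O = \left(-9\right) 5 = -45$)
$R{\left(S,Y \right)} = -40 + S$ ($R{\left(S,Y \right)} = \left(S - 45\right) + 5 = \left(-45 + S\right) + 5 = -40 + S$)
$11 \left(132 + R{\left(11,-10 \right)}\right) = 11 \left(132 + \left(-40 + 11\right)\right) = 11 \left(132 - 29\right) = 11 \cdot 103 = 1133$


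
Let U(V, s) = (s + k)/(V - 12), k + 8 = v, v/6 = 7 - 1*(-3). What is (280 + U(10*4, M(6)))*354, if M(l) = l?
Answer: 698973/7 ≈ 99853.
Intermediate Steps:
v = 60 (v = 6*(7 - 1*(-3)) = 6*(7 + 3) = 6*10 = 60)
k = 52 (k = -8 + 60 = 52)
U(V, s) = (52 + s)/(-12 + V) (U(V, s) = (s + 52)/(V - 12) = (52 + s)/(-12 + V))
(280 + U(10*4, M(6)))*354 = (280 + (52 + 6)/(-12 + 10*4))*354 = (280 + 58/(-12 + 40))*354 = (280 + 58/28)*354 = (280 + (1/28)*58)*354 = (280 + 29/14)*354 = (3949/14)*354 = 698973/7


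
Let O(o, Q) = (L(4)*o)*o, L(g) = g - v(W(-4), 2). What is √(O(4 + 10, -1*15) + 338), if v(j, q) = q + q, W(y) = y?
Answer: 13*√2 ≈ 18.385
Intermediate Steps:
v(j, q) = 2*q
L(g) = -4 + g (L(g) = g - 2*2 = g - 1*4 = g - 4 = -4 + g)
O(o, Q) = 0 (O(o, Q) = ((-4 + 4)*o)*o = (0*o)*o = 0*o = 0)
√(O(4 + 10, -1*15) + 338) = √(0 + 338) = √338 = 13*√2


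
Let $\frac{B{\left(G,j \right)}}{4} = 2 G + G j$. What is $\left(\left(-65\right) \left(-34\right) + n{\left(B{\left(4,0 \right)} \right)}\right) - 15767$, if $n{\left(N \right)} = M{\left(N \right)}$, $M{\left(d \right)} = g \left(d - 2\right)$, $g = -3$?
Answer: $-13647$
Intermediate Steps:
$B{\left(G,j \right)} = 8 G + 4 G j$ ($B{\left(G,j \right)} = 4 \left(2 G + G j\right) = 8 G + 4 G j$)
$M{\left(d \right)} = 6 - 3 d$ ($M{\left(d \right)} = - 3 \left(d - 2\right) = - 3 \left(-2 + d\right) = 6 - 3 d$)
$n{\left(N \right)} = 6 - 3 N$
$\left(\left(-65\right) \left(-34\right) + n{\left(B{\left(4,0 \right)} \right)}\right) - 15767 = \left(\left(-65\right) \left(-34\right) + \left(6 - 3 \cdot 4 \cdot 4 \left(2 + 0\right)\right)\right) - 15767 = \left(2210 + \left(6 - 3 \cdot 4 \cdot 4 \cdot 2\right)\right) - 15767 = \left(2210 + \left(6 - 96\right)\right) - 15767 = \left(2210 - 90\right) - 15767 = 2120 - 15767 = -13647$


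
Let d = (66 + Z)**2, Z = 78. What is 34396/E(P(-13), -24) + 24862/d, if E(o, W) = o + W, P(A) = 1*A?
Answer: -356157781/383616 ≈ -928.42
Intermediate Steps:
d = 20736 (d = (66 + 78)**2 = 144**2 = 20736)
P(A) = A
E(o, W) = W + o
34396/E(P(-13), -24) + 24862/d = 34396/(-24 - 13) + 24862/20736 = 34396/(-37) + 24862*(1/20736) = 34396*(-1/37) + 12431/10368 = -34396/37 + 12431/10368 = -356157781/383616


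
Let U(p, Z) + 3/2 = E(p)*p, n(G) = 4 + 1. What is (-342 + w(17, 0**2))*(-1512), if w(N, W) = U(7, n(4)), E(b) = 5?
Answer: 466452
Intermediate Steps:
n(G) = 5
U(p, Z) = -3/2 + 5*p
w(N, W) = 67/2 (w(N, W) = -3/2 + 5*7 = -3/2 + 35 = 67/2)
(-342 + w(17, 0**2))*(-1512) = (-342 + 67/2)*(-1512) = -617/2*(-1512) = 466452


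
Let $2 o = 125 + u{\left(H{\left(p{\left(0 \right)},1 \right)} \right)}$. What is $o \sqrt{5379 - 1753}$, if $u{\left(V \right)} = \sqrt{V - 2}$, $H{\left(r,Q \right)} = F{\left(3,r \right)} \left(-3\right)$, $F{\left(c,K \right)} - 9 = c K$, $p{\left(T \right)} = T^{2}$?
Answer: $\frac{7 \sqrt{74} \left(125 + i \sqrt{29}\right)}{2} \approx 3763.5 + 162.14 i$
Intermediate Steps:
$F{\left(c,K \right)} = 9 + K c$ ($F{\left(c,K \right)} = 9 + c K = 9 + K c$)
$H{\left(r,Q \right)} = -27 - 9 r$ ($H{\left(r,Q \right)} = \left(9 + r 3\right) \left(-3\right) = \left(9 + 3 r\right) \left(-3\right) = -27 - 9 r$)
$u{\left(V \right)} = \sqrt{-2 + V}$
$o = \frac{125}{2} + \frac{i \sqrt{29}}{2}$ ($o = \frac{125 + \sqrt{-2 - \left(27 + 9 \cdot 0^{2}\right)}}{2} = \frac{125 + \sqrt{-2 - 27}}{2} = \frac{125 + \sqrt{-29}}{2} = \frac{125 + i \sqrt{29}}{2} = \frac{125}{2} + \frac{i \sqrt{29}}{2} \approx 62.5 + 2.6926 i$)
$o \sqrt{5379 - 1753} = \left(\frac{125}{2} + \frac{i \sqrt{29}}{2}\right) \sqrt{5379 - 1753} = \left(\frac{125}{2} + \frac{i \sqrt{29}}{2}\right) \sqrt{3626} = \left(\frac{125}{2} + \frac{i \sqrt{29}}{2}\right) 7 \sqrt{74} = 7 \sqrt{74} \left(\frac{125}{2} + \frac{i \sqrt{29}}{2}\right)$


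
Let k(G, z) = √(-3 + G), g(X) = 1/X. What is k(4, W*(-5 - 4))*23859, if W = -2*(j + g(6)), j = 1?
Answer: 23859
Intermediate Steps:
W = -7/3 (W = -2*(1 + 1/6) = -2*(1 + ⅙) = -2*7/6 = -7/3 ≈ -2.3333)
k(4, W*(-5 - 4))*23859 = √(-3 + 4)*23859 = √1*23859 = 1*23859 = 23859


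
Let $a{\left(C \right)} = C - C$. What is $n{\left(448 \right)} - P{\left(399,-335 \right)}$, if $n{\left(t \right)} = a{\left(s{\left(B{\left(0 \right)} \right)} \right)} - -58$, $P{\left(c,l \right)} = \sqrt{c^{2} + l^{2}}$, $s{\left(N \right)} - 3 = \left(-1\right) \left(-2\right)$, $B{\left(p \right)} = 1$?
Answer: $58 - \sqrt{271426} \approx -462.99$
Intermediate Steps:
$s{\left(N \right)} = 5$ ($s{\left(N \right)} = 3 - -2 = 3 + 2 = 5$)
$a{\left(C \right)} = 0$
$n{\left(t \right)} = 58$ ($n{\left(t \right)} = 0 - -58 = 0 + \left(-20 + 78\right) = 0 + 58 = 58$)
$n{\left(448 \right)} - P{\left(399,-335 \right)} = 58 - \sqrt{399^{2} + \left(-335\right)^{2}} = 58 - \sqrt{159201 + 112225} = 58 - \sqrt{271426}$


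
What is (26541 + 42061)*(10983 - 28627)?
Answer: -1210413688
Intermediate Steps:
(26541 + 42061)*(10983 - 28627) = 68602*(-17644) = -1210413688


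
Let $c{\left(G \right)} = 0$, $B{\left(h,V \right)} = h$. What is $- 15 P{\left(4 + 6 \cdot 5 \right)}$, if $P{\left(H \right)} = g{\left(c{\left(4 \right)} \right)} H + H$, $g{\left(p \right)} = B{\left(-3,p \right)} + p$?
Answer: $1020$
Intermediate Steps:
$g{\left(p \right)} = -3 + p$
$P{\left(H \right)} = - 2 H$ ($P{\left(H \right)} = \left(-3 + 0\right) H + H = - 3 H + H = - 2 H$)
$- 15 P{\left(4 + 6 \cdot 5 \right)} = - 15 \left(- 2 \left(4 + 6 \cdot 5\right)\right) = - 15 \left(- 2 \left(4 + 30\right)\right) = - 15 \left(\left(-2\right) 34\right) = \left(-15\right) \left(-68\right) = 1020$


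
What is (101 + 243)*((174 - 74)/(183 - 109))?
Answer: 17200/37 ≈ 464.86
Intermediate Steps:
(101 + 243)*((174 - 74)/(183 - 109)) = 344*(100/74) = 344*(100*(1/74)) = 344*(50/37) = 17200/37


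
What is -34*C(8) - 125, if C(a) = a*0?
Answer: -125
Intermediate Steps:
C(a) = 0
-34*C(8) - 125 = -34*0 - 125 = 0 - 125 = -125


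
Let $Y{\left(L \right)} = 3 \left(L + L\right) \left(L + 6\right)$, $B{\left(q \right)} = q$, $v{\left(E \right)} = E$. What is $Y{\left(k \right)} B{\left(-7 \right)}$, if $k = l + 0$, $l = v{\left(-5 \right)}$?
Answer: $210$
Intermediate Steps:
$l = -5$
$k = -5$ ($k = -5 + 0 = -5$)
$Y{\left(L \right)} = 6 L \left(6 + L\right)$ ($Y{\left(L \right)} = 3 \cdot 2 L \left(6 + L\right) = 6 L \left(6 + L\right)$)
$Y{\left(k \right)} B{\left(-7 \right)} = 6 \left(-5\right) \left(6 - 5\right) \left(-7\right) = 6 \left(-5\right) 1 \left(-7\right) = \left(-30\right) \left(-7\right) = 210$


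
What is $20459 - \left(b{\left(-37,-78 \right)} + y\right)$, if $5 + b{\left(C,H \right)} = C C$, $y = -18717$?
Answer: $37812$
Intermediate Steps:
$b{\left(C,H \right)} = -5 + C^{2}$ ($b{\left(C,H \right)} = -5 + C C = -5 + C^{2}$)
$20459 - \left(b{\left(-37,-78 \right)} + y\right) = 20459 - \left(\left(-5 + \left(-37\right)^{2}\right) - 18717\right) = 20459 - \left(\left(-5 + 1369\right) - 18717\right) = 20459 - \left(1364 - 18717\right) = 20459 - -17353 = 20459 + 17353 = 37812$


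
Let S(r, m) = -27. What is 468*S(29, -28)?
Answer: -12636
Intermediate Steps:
468*S(29, -28) = 468*(-27) = -12636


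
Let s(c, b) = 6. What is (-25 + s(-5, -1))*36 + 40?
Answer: -644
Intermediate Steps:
(-25 + s(-5, -1))*36 + 40 = (-25 + 6)*36 + 40 = -19*36 + 40 = -684 + 40 = -644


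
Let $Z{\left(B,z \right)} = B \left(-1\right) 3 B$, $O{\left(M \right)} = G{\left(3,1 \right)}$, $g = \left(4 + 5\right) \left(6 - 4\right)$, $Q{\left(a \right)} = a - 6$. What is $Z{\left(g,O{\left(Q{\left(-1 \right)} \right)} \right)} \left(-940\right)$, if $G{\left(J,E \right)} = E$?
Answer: $913680$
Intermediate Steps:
$Q{\left(a \right)} = -6 + a$ ($Q{\left(a \right)} = a - 6 = -6 + a$)
$g = 18$ ($g = 9 \cdot 2 = 18$)
$O{\left(M \right)} = 1$
$Z{\left(B,z \right)} = - 3 B^{2}$ ($Z{\left(B,z \right)} = - B 3 B = - 3 B^{2}$)
$Z{\left(g,O{\left(Q{\left(-1 \right)} \right)} \right)} \left(-940\right) = - 3 \cdot 18^{2} \left(-940\right) = \left(-3\right) 324 \left(-940\right) = \left(-972\right) \left(-940\right) = 913680$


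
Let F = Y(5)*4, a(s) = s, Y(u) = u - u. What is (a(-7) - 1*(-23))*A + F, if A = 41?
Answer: 656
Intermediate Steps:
Y(u) = 0
F = 0 (F = 0*4 = 0)
(a(-7) - 1*(-23))*A + F = (-7 - 1*(-23))*41 + 0 = (-7 + 23)*41 + 0 = 16*41 + 0 = 656 + 0 = 656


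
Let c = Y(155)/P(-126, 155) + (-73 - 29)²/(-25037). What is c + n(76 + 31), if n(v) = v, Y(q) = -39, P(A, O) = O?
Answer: 412649582/3880735 ≈ 106.33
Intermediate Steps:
c = -2589063/3880735 (c = -39/155 + (-73 - 29)²/(-25037) = -39*1/155 + (-102)²*(-1/25037) = -39/155 + 10404*(-1/25037) = -39/155 - 10404/25037 = -2589063/3880735 ≈ -0.66716)
c + n(76 + 31) = -2589063/3880735 + (76 + 31) = -2589063/3880735 + 107 = 412649582/3880735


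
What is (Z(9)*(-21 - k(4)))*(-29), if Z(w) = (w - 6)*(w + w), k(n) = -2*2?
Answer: 26622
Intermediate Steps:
k(n) = -4
Z(w) = 2*w*(-6 + w) (Z(w) = (-6 + w)*(2*w) = 2*w*(-6 + w))
(Z(9)*(-21 - k(4)))*(-29) = ((2*9*(-6 + 9))*(-21 - 1*(-4)))*(-29) = ((2*9*3)*(-21 + 4))*(-29) = (54*(-17))*(-29) = -918*(-29) = 26622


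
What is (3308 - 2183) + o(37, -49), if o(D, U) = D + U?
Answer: 1113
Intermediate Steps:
(3308 - 2183) + o(37, -49) = (3308 - 2183) + (37 - 49) = 1125 - 12 = 1113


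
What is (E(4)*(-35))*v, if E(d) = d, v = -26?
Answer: 3640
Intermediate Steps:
(E(4)*(-35))*v = (4*(-35))*(-26) = -140*(-26) = 3640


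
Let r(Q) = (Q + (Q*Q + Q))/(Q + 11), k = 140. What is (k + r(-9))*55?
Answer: 18865/2 ≈ 9432.5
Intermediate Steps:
r(Q) = (Q² + 2*Q)/(11 + Q) (r(Q) = (Q + (Q² + Q))/(11 + Q) = (Q + (Q + Q²))/(11 + Q) = (Q² + 2*Q)/(11 + Q))
(k + r(-9))*55 = (140 - 9*(2 - 9)/(11 - 9))*55 = (140 - 9*(-7)/2)*55 = (140 - 9*½*(-7))*55 = (140 + 63/2)*55 = (343/2)*55 = 18865/2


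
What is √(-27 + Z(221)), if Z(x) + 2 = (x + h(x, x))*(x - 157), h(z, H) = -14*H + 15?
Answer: I*√182941 ≈ 427.72*I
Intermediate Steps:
h(z, H) = 15 - 14*H
Z(x) = -2 + (-157 + x)*(15 - 13*x) (Z(x) = -2 + (x + (15 - 14*x))*(x - 157) = -2 + (15 - 13*x)*(-157 + x) = -2 + (-157 + x)*(15 - 13*x))
√(-27 + Z(221)) = √(-27 + (-2357 - 13*221² + 2056*221)) = √(-27 + (-2357 - 13*48841 + 454376)) = √(-27 + (-2357 - 634933 + 454376)) = √(-27 - 182914) = √(-182941) = I*√182941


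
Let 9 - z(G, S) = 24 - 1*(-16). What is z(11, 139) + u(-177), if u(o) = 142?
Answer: 111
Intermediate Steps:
z(G, S) = -31 (z(G, S) = 9 - (24 - 1*(-16)) = 9 - (24 + 16) = 9 - 1*40 = 9 - 40 = -31)
z(11, 139) + u(-177) = -31 + 142 = 111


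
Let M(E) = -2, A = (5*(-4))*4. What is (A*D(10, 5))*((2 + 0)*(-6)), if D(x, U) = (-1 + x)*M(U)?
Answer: -17280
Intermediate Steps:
A = -80 (A = -20*4 = -80)
D(x, U) = 2 - 2*x (D(x, U) = (-1 + x)*(-2) = 2 - 2*x)
(A*D(10, 5))*((2 + 0)*(-6)) = (-80*(2 - 2*10))*((2 + 0)*(-6)) = (-80*(2 - 20))*(2*(-6)) = -80*(-18)*(-12) = 1440*(-12) = -17280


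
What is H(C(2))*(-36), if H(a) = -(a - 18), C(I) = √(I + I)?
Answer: -576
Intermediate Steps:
C(I) = √2*√I (C(I) = √(2*I) = √2*√I)
H(a) = 18 - a (H(a) = -(-18 + a) = 18 - a)
H(C(2))*(-36) = (18 - √2*√2)*(-36) = (18 - 1*2)*(-36) = (18 - 2)*(-36) = 16*(-36) = -576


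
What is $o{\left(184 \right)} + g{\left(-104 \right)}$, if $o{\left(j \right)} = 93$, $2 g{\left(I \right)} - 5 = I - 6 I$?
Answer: $\frac{711}{2} \approx 355.5$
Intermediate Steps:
$g{\left(I \right)} = \frac{5}{2} - \frac{5 I}{2}$ ($g{\left(I \right)} = \frac{5}{2} + \frac{I - 6 I}{2} = \frac{5}{2} + \frac{\left(-5\right) I}{2} = \frac{5}{2} - \frac{5 I}{2}$)
$o{\left(184 \right)} + g{\left(-104 \right)} = 93 + \left(\frac{5}{2} - -260\right) = 93 + \left(\frac{5}{2} + 260\right) = 93 + \frac{525}{2} = \frac{711}{2}$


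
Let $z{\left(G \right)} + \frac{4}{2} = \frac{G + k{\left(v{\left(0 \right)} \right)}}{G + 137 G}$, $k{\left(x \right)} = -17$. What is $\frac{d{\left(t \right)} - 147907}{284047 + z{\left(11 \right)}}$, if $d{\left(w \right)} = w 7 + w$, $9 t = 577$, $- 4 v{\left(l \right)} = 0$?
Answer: $- \frac{335616391}{646770456} \approx -0.51891$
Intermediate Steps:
$v{\left(l \right)} = 0$ ($v{\left(l \right)} = \left(- \frac{1}{4}\right) 0 = 0$)
$t = \frac{577}{9}$ ($t = \frac{1}{9} \cdot 577 = \frac{577}{9} \approx 64.111$)
$d{\left(w \right)} = 8 w$ ($d{\left(w \right)} = 7 w + w = 8 w$)
$z{\left(G \right)} = -2 + \frac{-17 + G}{138 G}$ ($z{\left(G \right)} = -2 + \frac{G - 17}{G + 137 G} = -2 + \frac{-17 + G}{138 G}$)
$\frac{d{\left(t \right)} - 147907}{284047 + z{\left(11 \right)}} = \frac{8 \cdot \frac{577}{9} - 147907}{284047 + \frac{-17 - 3025}{138 \cdot 11}} = \frac{\frac{4616}{9} - 147907}{284047 + \frac{1}{138} \cdot \frac{1}{11} \left(-17 - 3025\right)} = - \frac{1326547}{9 \left(284047 + \frac{1}{138} \cdot \frac{1}{11} \left(-3042\right)\right)} = - \frac{1326547}{9 \left(284047 - \frac{507}{253}\right)} = - \frac{1326547}{9 \cdot \frac{71863384}{253}} = \left(- \frac{1326547}{9}\right) \frac{253}{71863384} = - \frac{335616391}{646770456}$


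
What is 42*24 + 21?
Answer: 1029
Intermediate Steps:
42*24 + 21 = 1008 + 21 = 1029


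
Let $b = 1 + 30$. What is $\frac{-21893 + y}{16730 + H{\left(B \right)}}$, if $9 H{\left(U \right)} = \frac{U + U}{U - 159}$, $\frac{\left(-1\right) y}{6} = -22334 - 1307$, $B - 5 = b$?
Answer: $\frac{14754219}{2057782} \approx 7.17$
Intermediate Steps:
$b = 31$
$B = 36$ ($B = 5 + 31 = 36$)
$y = 141846$ ($y = - 6 \left(-22334 - 1307\right) = \left(-6\right) \left(-23641\right) = 141846$)
$H{\left(U \right)} = \frac{2 U}{9 \left(-159 + U\right)}$ ($H{\left(U \right)} = \frac{\left(U + U\right) \frac{1}{U - 159}}{9} = \frac{2 U \frac{1}{-159 + U}}{9} = \frac{2 U}{9 \left(-159 + U\right)}$)
$\frac{-21893 + y}{16730 + H{\left(B \right)}} = \frac{-21893 + 141846}{16730 + \frac{2}{9} \cdot 36 \frac{1}{-159 + 36}} = \frac{119953}{16730 + \frac{2}{9} \cdot 36 \frac{1}{-123}} = \frac{119953}{16730 + \frac{2}{9} \cdot 36 \left(- \frac{1}{123}\right)} = \frac{119953}{16730 - \frac{8}{123}} = \frac{119953}{\frac{2057782}{123}} = 119953 \cdot \frac{123}{2057782} = \frac{14754219}{2057782}$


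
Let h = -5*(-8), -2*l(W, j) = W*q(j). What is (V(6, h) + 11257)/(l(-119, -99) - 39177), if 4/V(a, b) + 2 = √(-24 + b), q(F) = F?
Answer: -2502/10015 ≈ -0.24983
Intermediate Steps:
l(W, j) = -W*j/2
h = 40
V(a, b) = 4/(-2 + √(-24 + b))
(V(6, h) + 11257)/(l(-119, -99) - 39177) = (4/(-2 + √(-24 + 40)) + 11257)/(-½*(-119)*(-99) - 39177) = (4/(-2 + √16) + 11257)/(-11781/2 - 39177) = (4/(-2 + 4) + 11257)/(-90135/2) = (4/2 + 11257)*(-2/90135) = (4*(½) + 11257)*(-2/90135) = (2 + 11257)*(-2/90135) = 11259*(-2/90135) = -2502/10015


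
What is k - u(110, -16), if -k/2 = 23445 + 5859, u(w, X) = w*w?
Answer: -70708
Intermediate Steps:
u(w, X) = w**2
k = -58608 (k = -2*(23445 + 5859) = -2*29304 = -58608)
k - u(110, -16) = -58608 - 1*110**2 = -58608 - 1*12100 = -58608 - 12100 = -70708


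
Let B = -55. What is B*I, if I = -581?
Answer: 31955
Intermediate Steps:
B*I = -55*(-581) = 31955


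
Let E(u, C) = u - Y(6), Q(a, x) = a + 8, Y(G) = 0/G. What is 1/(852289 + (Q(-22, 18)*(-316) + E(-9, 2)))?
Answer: 1/856704 ≈ 1.1673e-6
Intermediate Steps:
Y(G) = 0
Q(a, x) = 8 + a
E(u, C) = u (E(u, C) = u - 1*0 = u + 0 = u)
1/(852289 + (Q(-22, 18)*(-316) + E(-9, 2))) = 1/(852289 + ((8 - 22)*(-316) - 9)) = 1/(852289 + (-14*(-316) - 9)) = 1/(852289 + (4424 - 9)) = 1/(852289 + 4415) = 1/856704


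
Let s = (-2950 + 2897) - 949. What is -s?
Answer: 1002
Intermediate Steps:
s = -1002 (s = -53 - 949 = -1002)
-s = -1*(-1002) = 1002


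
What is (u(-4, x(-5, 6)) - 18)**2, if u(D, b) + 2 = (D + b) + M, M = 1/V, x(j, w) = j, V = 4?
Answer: 13225/16 ≈ 826.56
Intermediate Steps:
M = 1/4 ≈ 0.25000
u(D, b) = -7/4 + D + b (u(D, b) = -2 + ((D + b) + 1/4) = -2 + (1/4 + D + b) = -7/4 + D + b)
(u(-4, x(-5, 6)) - 18)**2 = ((-7/4 - 4 - 5) - 18)**2 = (-43/4 - 18)**2 = (-115/4)**2 = 13225/16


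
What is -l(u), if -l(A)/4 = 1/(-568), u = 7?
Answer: -1/142 ≈ -0.0070423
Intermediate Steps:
l(A) = 1/142 (l(A) = -4/(-568) = -4*(-1/568) = 1/142)
-l(u) = -1*1/142 = -1/142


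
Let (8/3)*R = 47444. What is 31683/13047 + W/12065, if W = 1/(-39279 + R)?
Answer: 5475808524677/2254927687875 ≈ 2.4284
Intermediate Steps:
R = 35583/2 (R = (3/8)*47444 = 35583/2 ≈ 17792.)
W = -2/42975 (W = 1/(-39279 + 35583/2) = 1/(-42975/2) = -2/42975 ≈ -4.6539e-5)
31683/13047 + W/12065 = 31683/13047 - 2/42975/12065 = 31683*(1/13047) - 2/42975*1/12065 = 10561/4349 - 2/518493375 = 5475808524677/2254927687875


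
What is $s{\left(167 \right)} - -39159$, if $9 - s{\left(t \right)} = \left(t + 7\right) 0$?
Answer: $39168$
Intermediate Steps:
$s{\left(t \right)} = 9$ ($s{\left(t \right)} = 9 - \left(t + 7\right) 0 = 9 - \left(7 + t\right) 0 = 9 - 0 = 9 + 0 = 9$)
$s{\left(167 \right)} - -39159 = 9 - -39159 = 9 + 39159 = 39168$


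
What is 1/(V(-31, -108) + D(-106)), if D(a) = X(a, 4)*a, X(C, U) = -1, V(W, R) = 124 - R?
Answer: 1/338 ≈ 0.0029586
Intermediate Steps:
D(a) = -a
1/(V(-31, -108) + D(-106)) = 1/((124 - 1*(-108)) - 1*(-106)) = 1/((124 + 108) + 106) = 1/(232 + 106) = 1/338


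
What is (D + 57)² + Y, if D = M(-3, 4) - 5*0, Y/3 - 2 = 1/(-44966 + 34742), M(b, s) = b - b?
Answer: 11093039/3408 ≈ 3255.0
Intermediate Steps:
M(b, s) = 0
Y = 20447/3408 (Y = 6 + 3/(-44966 + 34742) = 6 + 3/(-10224) = 6 + 3*(-1/10224) = 6 - 1/3408 = 20447/3408 ≈ 5.9997)
D = 0 (D = 0 - 5*0 = 0 + 0 = 0)
(D + 57)² + Y = (0 + 57)² + 20447/3408 = 57² + 20447/3408 = 3249 + 20447/3408 = 11093039/3408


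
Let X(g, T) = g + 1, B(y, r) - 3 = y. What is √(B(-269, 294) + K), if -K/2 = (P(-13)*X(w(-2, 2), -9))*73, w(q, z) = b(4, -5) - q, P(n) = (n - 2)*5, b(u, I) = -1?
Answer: √21634 ≈ 147.08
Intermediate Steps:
B(y, r) = 3 + y
P(n) = -10 + 5*n (P(n) = (-2 + n)*5 = -10 + 5*n)
w(q, z) = -1 - q
X(g, T) = 1 + g
K = 21900 (K = -2*(-10 + 5*(-13))*(1 + (-1 - 1*(-2)))*73 = -2*(-10 - 65)*(1 + (-1 + 2))*73 = -2*(-75*(1 + 1))*73 = -2*(-75*2)*73 = -(-300)*73 = -2*(-10950) = 21900)
√(B(-269, 294) + K) = √((3 - 269) + 21900) = √(-266 + 21900) = √21634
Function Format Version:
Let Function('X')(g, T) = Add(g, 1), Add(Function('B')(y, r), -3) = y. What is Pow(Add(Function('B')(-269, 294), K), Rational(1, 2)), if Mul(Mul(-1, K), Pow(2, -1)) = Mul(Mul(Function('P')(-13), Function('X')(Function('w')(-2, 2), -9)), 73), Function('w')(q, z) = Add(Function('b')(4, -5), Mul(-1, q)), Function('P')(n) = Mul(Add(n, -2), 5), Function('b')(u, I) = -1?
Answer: Pow(21634, Rational(1, 2)) ≈ 147.08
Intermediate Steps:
Function('B')(y, r) = Add(3, y)
Function('P')(n) = Add(-10, Mul(5, n)) (Function('P')(n) = Mul(Add(-2, n), 5) = Add(-10, Mul(5, n)))
Function('w')(q, z) = Add(-1, Mul(-1, q))
Function('X')(g, T) = Add(1, g)
K = 21900 (K = Mul(-2, Mul(Mul(Add(-10, Mul(5, -13)), Add(1, Add(-1, Mul(-1, -2)))), 73)) = Mul(-2, Mul(Mul(Add(-10, -65), Add(1, Add(-1, 2))), 73)) = Mul(-2, Mul(Mul(-75, Add(1, 1)), 73)) = Mul(-2, Mul(Mul(-75, 2), 73)) = Mul(-2, Mul(-150, 73)) = Mul(-2, -10950) = 21900)
Pow(Add(Function('B')(-269, 294), K), Rational(1, 2)) = Pow(Add(Add(3, -269), 21900), Rational(1, 2)) = Pow(Add(-266, 21900), Rational(1, 2)) = Pow(21634, Rational(1, 2))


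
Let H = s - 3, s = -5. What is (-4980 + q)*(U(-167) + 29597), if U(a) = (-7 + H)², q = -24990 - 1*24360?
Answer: -1620229260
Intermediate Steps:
H = -8 (H = -5 - 3 = -8)
q = -49350 (q = -24990 - 24360 = -49350)
U(a) = 225 (U(a) = (-7 - 8)² = (-15)² = 225)
(-4980 + q)*(U(-167) + 29597) = (-4980 - 49350)*(225 + 29597) = -54330*29822 = -1620229260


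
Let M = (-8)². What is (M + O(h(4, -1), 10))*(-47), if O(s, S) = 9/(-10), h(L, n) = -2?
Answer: -29657/10 ≈ -2965.7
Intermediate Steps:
O(s, S) = -9/10 (O(s, S) = 9*(-⅒) = -9/10)
M = 64
(M + O(h(4, -1), 10))*(-47) = (64 - 9/10)*(-47) = (631/10)*(-47) = -29657/10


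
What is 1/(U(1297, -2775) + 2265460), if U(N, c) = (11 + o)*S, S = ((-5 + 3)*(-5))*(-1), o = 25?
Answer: 1/2265100 ≈ 4.4148e-7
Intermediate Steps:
S = -10 (S = -2*(-5)*(-1) = 10*(-1) = -10)
U(N, c) = -360 (U(N, c) = (11 + 25)*(-10) = 36*(-10) = -360)
1/(U(1297, -2775) + 2265460) = 1/(-360 + 2265460) = 1/2265100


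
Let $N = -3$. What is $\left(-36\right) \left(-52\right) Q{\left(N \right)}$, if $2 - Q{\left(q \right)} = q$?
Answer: $9360$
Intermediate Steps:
$Q{\left(q \right)} = 2 - q$
$\left(-36\right) \left(-52\right) Q{\left(N \right)} = \left(-36\right) \left(-52\right) \left(2 - -3\right) = 1872 \left(2 + 3\right) = 1872 \cdot 5 = 9360$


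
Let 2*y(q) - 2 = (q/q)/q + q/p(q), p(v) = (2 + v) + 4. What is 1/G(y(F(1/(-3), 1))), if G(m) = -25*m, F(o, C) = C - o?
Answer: -88/3225 ≈ -0.027287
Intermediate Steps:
p(v) = 6 + v
y(q) = 1 + 1/(2*q) + q/(2*(6 + q)) (y(q) = 1 + ((q/q)/q + q/(6 + q))/2 = 1 + (1/q + q/(6 + q))/2 = 1 + (1/(2*q) + q/(2*(6 + q))) = 1 + 1/(2*q) + q/(2*(6 + q)))
1/G(y(F(1/(-3), 1))) = 1/(-25*(6 + 3*(1 - 1/(-3))² + 13*(1 - 1/(-3)))/(2*(1 - 1/(-3))*(6 + (1 - 1/(-3))))) = 1/(-25*(6 + 3*(1 - 1*(-⅓))² + 13*(1 - 1*(-⅓)))/(2*(1 - 1*(-⅓))*(6 + (1 - 1*(-⅓))))) = 1/(-25*(6 + 3*(1 + ⅓)² + 13*(1 + ⅓))/(2*(1 + ⅓)*(6 + (1 + ⅓)))) = 1/(-25*(6 + 3*(4/3)² + 13*(4/3))/(2*4/3*(6 + 4/3))) = 1/(-25*3*(6 + 3*(16/9) + 52/3)/(2*4*22/3)) = 1/(-25*3*3*(6 + 16/3 + 52/3)/(2*4*22)) = 1/(-25*3*3*86/(2*4*22*3)) = 1/(-25*129/88) = 1/(-3225/88) = -88/3225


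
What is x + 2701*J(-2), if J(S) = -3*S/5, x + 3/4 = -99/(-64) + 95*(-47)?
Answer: -391361/320 ≈ -1223.0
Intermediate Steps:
x = -285709/64 (x = -3/4 + (-99/(-64) + 95*(-47)) = -3/4 + (-99*(-1/64) - 4465) = -3/4 + (99/64 - 4465) = -3/4 - 285661/64 = -285709/64 ≈ -4464.2)
J(S) = -3*S/5
x + 2701*J(-2) = -285709/64 + 2701*(-3/5*(-2)) = -285709/64 + 2701*(6/5) = -285709/64 + 16206/5 = -391361/320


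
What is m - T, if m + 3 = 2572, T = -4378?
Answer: 6947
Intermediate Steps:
m = 2569 (m = -3 + 2572 = 2569)
m - T = 2569 - 1*(-4378) = 2569 + 4378 = 6947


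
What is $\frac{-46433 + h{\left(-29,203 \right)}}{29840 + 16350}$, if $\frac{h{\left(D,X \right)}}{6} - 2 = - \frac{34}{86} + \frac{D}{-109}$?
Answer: $- \frac{7018673}{6983630} \approx -1.005$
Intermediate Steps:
$h{\left(D,X \right)} = \frac{414}{43} - \frac{6 D}{109}$ ($h{\left(D,X \right)} = 12 + 6 \left(- \frac{34}{86} + \frac{D}{-109}\right) = 12 + 6 \left(\left(-34\right) \frac{1}{86} + D \left(- \frac{1}{109}\right)\right) = 12 + 6 \left(- \frac{17}{43} - \frac{D}{109}\right) = 12 - \left(\frac{102}{43} + \frac{6 D}{109}\right) = \frac{414}{43} - \frac{6 D}{109}$)
$\frac{-46433 + h{\left(-29,203 \right)}}{29840 + 16350} = \frac{-46433 + \left(\frac{414}{43} - - \frac{174}{109}\right)}{29840 + 16350} = \frac{-46433 + \left(\frac{414}{43} + \frac{174}{109}\right)}{46190} = \left(-46433 + \frac{52608}{4687}\right) \frac{1}{46190} = \left(- \frac{217578863}{4687}\right) \frac{1}{46190} = - \frac{7018673}{6983630}$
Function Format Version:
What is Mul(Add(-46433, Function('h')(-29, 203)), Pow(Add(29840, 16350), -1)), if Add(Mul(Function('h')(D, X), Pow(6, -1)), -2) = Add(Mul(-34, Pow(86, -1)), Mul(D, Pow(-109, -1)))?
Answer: Rational(-7018673, 6983630) ≈ -1.0050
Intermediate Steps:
Function('h')(D, X) = Add(Rational(414, 43), Mul(Rational(-6, 109), D)) (Function('h')(D, X) = Add(12, Mul(6, Add(Mul(-34, Pow(86, -1)), Mul(D, Pow(-109, -1))))) = Add(12, Mul(6, Add(Mul(-34, Rational(1, 86)), Mul(D, Rational(-1, 109))))) = Add(12, Mul(6, Add(Rational(-17, 43), Mul(Rational(-1, 109), D)))) = Add(12, Add(Rational(-102, 43), Mul(Rational(-6, 109), D))) = Add(Rational(414, 43), Mul(Rational(-6, 109), D)))
Mul(Add(-46433, Function('h')(-29, 203)), Pow(Add(29840, 16350), -1)) = Mul(Add(-46433, Add(Rational(414, 43), Mul(Rational(-6, 109), -29))), Pow(Add(29840, 16350), -1)) = Mul(Add(-46433, Add(Rational(414, 43), Rational(174, 109))), Pow(46190, -1)) = Mul(Add(-46433, Rational(52608, 4687)), Rational(1, 46190)) = Mul(Rational(-217578863, 4687), Rational(1, 46190)) = Rational(-7018673, 6983630)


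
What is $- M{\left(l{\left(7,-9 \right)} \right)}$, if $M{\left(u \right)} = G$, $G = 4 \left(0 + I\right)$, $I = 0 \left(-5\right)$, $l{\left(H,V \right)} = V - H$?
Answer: $0$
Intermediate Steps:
$I = 0$
$G = 0$ ($G = 4 \left(0 + 0\right) = 4 \cdot 0 = 0$)
$M{\left(u \right)} = 0$
$- M{\left(l{\left(7,-9 \right)} \right)} = \left(-1\right) 0 = 0$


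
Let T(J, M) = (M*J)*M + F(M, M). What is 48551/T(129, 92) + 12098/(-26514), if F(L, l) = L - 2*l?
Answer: -5960439829/14473515348 ≈ -0.41182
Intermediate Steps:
T(J, M) = -M + J*M**2 (T(J, M) = (M*J)*M + (M - 2*M) = (J*M)*M - M = J*M**2 - M = -M + J*M**2)
48551/T(129, 92) + 12098/(-26514) = 48551/((92*(-1 + 129*92))) + 12098/(-26514) = 48551/((92*(-1 + 11868))) + 12098*(-1/26514) = 48551/((92*11867)) - 6049/13257 = 48551/1091764 - 6049/13257 = -5960439829/14473515348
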